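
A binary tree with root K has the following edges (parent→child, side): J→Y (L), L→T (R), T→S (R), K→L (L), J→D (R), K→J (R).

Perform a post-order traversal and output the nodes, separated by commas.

Post-order visits the left subtree, then the right subtree, then the node.
At K: go left to L.
  At L: no left child.
  At L: go right to T.
    At T: no left child.
    At T: go right to S.
      S is a leaf — visit S.
    Visit T.
  Visit L.
At K: go right to J.
  At J: go left to Y.
    Y is a leaf — visit Y.
  At J: go right to D.
    D is a leaf — visit D.
  Visit J.
Visit K.

S, T, L, Y, D, J, K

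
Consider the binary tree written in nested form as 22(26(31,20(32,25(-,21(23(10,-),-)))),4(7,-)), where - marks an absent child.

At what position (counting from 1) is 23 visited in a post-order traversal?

4

Post-order visits the left subtree, then the right subtree, then the node.
At 22: go left to 26.
  At 26: go left to 31.
    31 is a leaf — visit 31.
  At 26: go right to 20.
    At 20: go left to 32.
      32 is a leaf — visit 32.
    At 20: go right to 25.
      At 25: no left child.
      At 25: go right to 21.
        At 21: go left to 23.
          At 23: go left to 10.
            10 is a leaf — visit 10.
          At 23: no right child.
          Visit 23.
        At 21: no right child.
        Visit 21.
      Visit 25.
    Visit 20.
  Visit 26.
At 22: go right to 4.
  At 4: go left to 7.
    7 is a leaf — visit 7.
  At 4: no right child.
  Visit 4.
Visit 22.
Full post-order sequence: 31, 32, 10, 23, 21, 25, 20, 26, 7, 4, 22.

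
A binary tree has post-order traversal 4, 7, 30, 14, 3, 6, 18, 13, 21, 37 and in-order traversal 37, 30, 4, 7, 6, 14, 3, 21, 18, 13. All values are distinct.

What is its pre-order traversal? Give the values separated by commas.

The last element of post-order is the root; it splits in-order into left and right subtrees.
Root 37: left subtree has 0 nodes { }, right has 9 {30, 4, 7, 6, 14, 3, 21, 18, 13}.
  Root 21: left subtree has 6 nodes {30, 4, 7, 6, 14, 3}, right has 2 {18, 13}.
    Root 6: left subtree has 3 nodes {30, 4, 7}, right has 2 {14, 3}.
      Root 30: left subtree has 0 nodes { }, right has 2 {4, 7}.
        Root 7: left subtree has 1 node {4}, right has 0 { }.
      Root 3: left subtree has 1 node {14}, right has 0 { }.
    Root 13: left subtree has 1 node {18}, right has 0 { }.

37, 21, 6, 30, 7, 4, 3, 14, 13, 18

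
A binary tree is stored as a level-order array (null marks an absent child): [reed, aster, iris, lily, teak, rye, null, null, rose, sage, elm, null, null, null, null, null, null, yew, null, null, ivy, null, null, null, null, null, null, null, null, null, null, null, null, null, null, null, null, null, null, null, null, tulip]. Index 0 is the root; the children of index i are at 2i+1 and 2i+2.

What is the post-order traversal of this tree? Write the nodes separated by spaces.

yew rose lily tulip ivy sage elm teak aster rye iris reed

Post-order visits the left subtree, then the right subtree, then the node.
At reed: go left to aster.
  At aster: go left to lily.
    At lily: no left child.
    At lily: go right to rose.
      At rose: go left to yew.
        yew is a leaf — visit yew.
      At rose: no right child.
      Visit rose.
    Visit lily.
  At aster: go right to teak.
    At teak: go left to sage.
      At sage: no left child.
      At sage: go right to ivy.
        At ivy: go left to tulip.
          tulip is a leaf — visit tulip.
        At ivy: no right child.
        Visit ivy.
      Visit sage.
    At teak: go right to elm.
      elm is a leaf — visit elm.
    Visit teak.
  Visit aster.
At reed: go right to iris.
  At iris: go left to rye.
    rye is a leaf — visit rye.
  At iris: no right child.
  Visit iris.
Visit reed.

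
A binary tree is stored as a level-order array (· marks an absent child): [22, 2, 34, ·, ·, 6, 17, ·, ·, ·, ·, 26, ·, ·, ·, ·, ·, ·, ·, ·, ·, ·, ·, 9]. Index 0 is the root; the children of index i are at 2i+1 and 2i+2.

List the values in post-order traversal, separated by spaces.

Post-order visits the left subtree, then the right subtree, then the node.
At 22: go left to 2.
  2 is a leaf — visit 2.
At 22: go right to 34.
  At 34: go left to 6.
    At 6: go left to 26.
      At 26: go left to 9.
        9 is a leaf — visit 9.
      At 26: no right child.
      Visit 26.
    At 6: no right child.
    Visit 6.
  At 34: go right to 17.
    17 is a leaf — visit 17.
  Visit 34.
Visit 22.

2 9 26 6 17 34 22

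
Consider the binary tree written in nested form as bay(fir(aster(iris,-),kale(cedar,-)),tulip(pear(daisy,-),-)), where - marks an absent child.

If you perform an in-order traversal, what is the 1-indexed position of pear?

8

In-order visits the left subtree, then the node, then the right subtree.
At bay: go left to fir.
  At fir: go left to aster.
    At aster: go left to iris.
      iris is a leaf — visit iris.
    Visit aster.
    At aster: no right child.
  Visit fir.
  At fir: go right to kale.
    At kale: go left to cedar.
      cedar is a leaf — visit cedar.
    Visit kale.
    At kale: no right child.
Visit bay.
At bay: go right to tulip.
  At tulip: go left to pear.
    At pear: go left to daisy.
      daisy is a leaf — visit daisy.
    Visit pear.
    At pear: no right child.
  Visit tulip.
  At tulip: no right child.
Full in-order sequence: iris, aster, fir, cedar, kale, bay, daisy, pear, tulip.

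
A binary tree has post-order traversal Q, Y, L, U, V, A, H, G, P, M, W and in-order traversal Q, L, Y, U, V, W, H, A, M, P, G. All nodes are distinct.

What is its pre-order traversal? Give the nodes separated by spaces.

W V U L Q Y M H A P G

The last element of post-order is the root; it splits in-order into left and right subtrees.
Root W: left subtree has 5 nodes {Q, L, Y, U, V}, right has 5 {H, A, M, P, G}.
  Root V: left subtree has 4 nodes {Q, L, Y, U}, right has 0 { }.
    Root U: left subtree has 3 nodes {Q, L, Y}, right has 0 { }.
      Root L: left subtree has 1 node {Q}, right has 1 {Y}.
  Root M: left subtree has 2 nodes {H, A}, right has 2 {P, G}.
    Root H: left subtree has 0 nodes { }, right has 1 {A}.
    Root P: left subtree has 0 nodes { }, right has 1 {G}.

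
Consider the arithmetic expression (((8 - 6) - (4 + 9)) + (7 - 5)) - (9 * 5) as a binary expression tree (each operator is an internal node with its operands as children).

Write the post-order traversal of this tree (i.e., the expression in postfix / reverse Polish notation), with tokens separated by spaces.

8 6 - 4 9 + - 7 5 - + 9 5 * -

Post-order on an expression tree gives postfix notation: for each operator, emit left operand, right operand, then the operator.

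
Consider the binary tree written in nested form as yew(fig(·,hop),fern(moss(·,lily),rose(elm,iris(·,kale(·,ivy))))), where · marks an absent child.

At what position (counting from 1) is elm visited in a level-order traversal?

8

Level-order visits nodes level by level from the root, left to right within each level.
Level 0: yew
Level 1: fig, fern
Level 2: hop, moss, rose
Level 3: lily, elm, iris
Level 4: kale
Level 5: ivy
Full level-order sequence: yew, fig, fern, hop, moss, rose, lily, elm, iris, kale, ivy.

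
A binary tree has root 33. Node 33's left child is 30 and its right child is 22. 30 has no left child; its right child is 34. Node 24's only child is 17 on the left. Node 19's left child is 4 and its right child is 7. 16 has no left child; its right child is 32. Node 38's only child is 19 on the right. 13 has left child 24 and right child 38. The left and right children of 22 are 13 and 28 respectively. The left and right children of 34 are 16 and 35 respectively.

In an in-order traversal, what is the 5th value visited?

In-order visits the left subtree, then the node, then the right subtree.
At 33: go left to 30.
  At 30: no left child.
  Visit 30.
  At 30: go right to 34.
    At 34: go left to 16.
      At 16: no left child.
      Visit 16.
      At 16: go right to 32.
        32 is a leaf — visit 32.
    Visit 34.
    At 34: go right to 35.
      35 is a leaf — visit 35.
Visit 33.
At 33: go right to 22.
  At 22: go left to 13.
    At 13: go left to 24.
      At 24: go left to 17.
        17 is a leaf — visit 17.
      Visit 24.
      At 24: no right child.
    Visit 13.
    At 13: go right to 38.
      At 38: no left child.
      Visit 38.
      At 38: go right to 19.
        At 19: go left to 4.
          4 is a leaf — visit 4.
        Visit 19.
        At 19: go right to 7.
          7 is a leaf — visit 7.
  Visit 22.
  At 22: go right to 28.
    28 is a leaf — visit 28.
Full in-order sequence: 30, 16, 32, 34, 35, 33, 17, 24, 13, 38, 4, 19, 7, 22, 28.

35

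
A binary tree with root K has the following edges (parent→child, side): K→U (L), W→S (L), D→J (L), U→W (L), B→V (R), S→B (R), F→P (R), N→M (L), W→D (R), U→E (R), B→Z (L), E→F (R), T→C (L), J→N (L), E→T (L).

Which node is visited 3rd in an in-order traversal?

In-order visits the left subtree, then the node, then the right subtree.
At K: go left to U.
  At U: go left to W.
    At W: go left to S.
      At S: no left child.
      Visit S.
      At S: go right to B.
        At B: go left to Z.
          Z is a leaf — visit Z.
        Visit B.
        At B: go right to V.
          V is a leaf — visit V.
    Visit W.
    At W: go right to D.
      At D: go left to J.
        At J: go left to N.
          At N: go left to M.
            M is a leaf — visit M.
          Visit N.
          At N: no right child.
        Visit J.
        At J: no right child.
      Visit D.
      At D: no right child.
  Visit U.
  At U: go right to E.
    At E: go left to T.
      At T: go left to C.
        C is a leaf — visit C.
      Visit T.
      At T: no right child.
    Visit E.
    At E: go right to F.
      At F: no left child.
      Visit F.
      At F: go right to P.
        P is a leaf — visit P.
Visit K.
At K: no right child.
Full in-order sequence: S, Z, B, V, W, M, N, J, D, U, C, T, E, F, P, K.

B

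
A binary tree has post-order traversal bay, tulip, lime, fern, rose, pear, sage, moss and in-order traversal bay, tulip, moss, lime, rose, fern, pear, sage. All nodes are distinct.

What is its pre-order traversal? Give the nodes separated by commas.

The last element of post-order is the root; it splits in-order into left and right subtrees.
Root moss: left subtree has 2 nodes {bay, tulip}, right has 5 {lime, rose, fern, pear, sage}.
  Root tulip: left subtree has 1 node {bay}, right has 0 { }.
  Root sage: left subtree has 4 nodes {lime, rose, fern, pear}, right has 0 { }.
    Root pear: left subtree has 3 nodes {lime, rose, fern}, right has 0 { }.
      Root rose: left subtree has 1 node {lime}, right has 1 {fern}.

moss, tulip, bay, sage, pear, rose, lime, fern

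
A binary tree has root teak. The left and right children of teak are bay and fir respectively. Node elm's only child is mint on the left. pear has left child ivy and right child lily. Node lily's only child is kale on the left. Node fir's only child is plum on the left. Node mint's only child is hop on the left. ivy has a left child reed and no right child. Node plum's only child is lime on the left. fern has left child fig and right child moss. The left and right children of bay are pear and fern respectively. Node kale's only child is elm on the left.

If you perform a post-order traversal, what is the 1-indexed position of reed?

Post-order visits the left subtree, then the right subtree, then the node.
At teak: go left to bay.
  At bay: go left to pear.
    At pear: go left to ivy.
      At ivy: go left to reed.
        reed is a leaf — visit reed.
      At ivy: no right child.
      Visit ivy.
    At pear: go right to lily.
      At lily: go left to kale.
        At kale: go left to elm.
          At elm: go left to mint.
            At mint: go left to hop.
              hop is a leaf — visit hop.
            At mint: no right child.
            Visit mint.
          At elm: no right child.
          Visit elm.
        At kale: no right child.
        Visit kale.
      At lily: no right child.
      Visit lily.
    Visit pear.
  At bay: go right to fern.
    At fern: go left to fig.
      fig is a leaf — visit fig.
    At fern: go right to moss.
      moss is a leaf — visit moss.
    Visit fern.
  Visit bay.
At teak: go right to fir.
  At fir: go left to plum.
    At plum: go left to lime.
      lime is a leaf — visit lime.
    At plum: no right child.
    Visit plum.
  At fir: no right child.
  Visit fir.
Visit teak.
Full post-order sequence: reed, ivy, hop, mint, elm, kale, lily, pear, fig, moss, fern, bay, lime, plum, fir, teak.

1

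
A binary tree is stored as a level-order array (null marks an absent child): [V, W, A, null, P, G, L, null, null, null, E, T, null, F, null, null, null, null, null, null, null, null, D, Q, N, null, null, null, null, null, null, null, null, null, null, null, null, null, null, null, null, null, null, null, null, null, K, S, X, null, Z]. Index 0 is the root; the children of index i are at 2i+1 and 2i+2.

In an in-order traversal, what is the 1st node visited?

In-order visits the left subtree, then the node, then the right subtree.
At V: go left to W.
  At W: no left child.
  Visit W.
  At W: go right to P.
    At P: no left child.
    Visit P.
    At P: go right to E.
      At E: no left child.
      Visit E.
      At E: go right to D.
        At D: no left child.
        Visit D.
        At D: go right to K.
          K is a leaf — visit K.
Visit V.
At V: go right to A.
  At A: go left to G.
    At G: go left to T.
      At T: go left to Q.
        At Q: go left to S.
          S is a leaf — visit S.
        Visit Q.
        At Q: go right to X.
          X is a leaf — visit X.
      Visit T.
      At T: go right to N.
        At N: no left child.
        Visit N.
        At N: go right to Z.
          Z is a leaf — visit Z.
    Visit G.
    At G: no right child.
  Visit A.
  At A: go right to L.
    At L: go left to F.
      F is a leaf — visit F.
    Visit L.
    At L: no right child.
Full in-order sequence: W, P, E, D, K, V, S, Q, X, T, N, Z, G, A, F, L.

W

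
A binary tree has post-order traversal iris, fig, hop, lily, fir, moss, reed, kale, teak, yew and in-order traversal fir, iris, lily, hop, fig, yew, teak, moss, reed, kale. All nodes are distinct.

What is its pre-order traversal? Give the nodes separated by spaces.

yew fir lily iris hop fig teak kale reed moss

The last element of post-order is the root; it splits in-order into left and right subtrees.
Root yew: left subtree has 5 nodes {fir, iris, lily, hop, fig}, right has 4 {teak, moss, reed, kale}.
  Root fir: left subtree has 0 nodes { }, right has 4 {iris, lily, hop, fig}.
    Root lily: left subtree has 1 node {iris}, right has 2 {hop, fig}.
      Root hop: left subtree has 0 nodes { }, right has 1 {fig}.
  Root teak: left subtree has 0 nodes { }, right has 3 {moss, reed, kale}.
    Root kale: left subtree has 2 nodes {moss, reed}, right has 0 { }.
      Root reed: left subtree has 1 node {moss}, right has 0 { }.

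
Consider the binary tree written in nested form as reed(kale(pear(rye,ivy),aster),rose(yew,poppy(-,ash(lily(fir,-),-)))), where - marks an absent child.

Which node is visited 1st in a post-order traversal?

rye

Post-order visits the left subtree, then the right subtree, then the node.
At reed: go left to kale.
  At kale: go left to pear.
    At pear: go left to rye.
      rye is a leaf — visit rye.
    At pear: go right to ivy.
      ivy is a leaf — visit ivy.
    Visit pear.
  At kale: go right to aster.
    aster is a leaf — visit aster.
  Visit kale.
At reed: go right to rose.
  At rose: go left to yew.
    yew is a leaf — visit yew.
  At rose: go right to poppy.
    At poppy: no left child.
    At poppy: go right to ash.
      At ash: go left to lily.
        At lily: go left to fir.
          fir is a leaf — visit fir.
        At lily: no right child.
        Visit lily.
      At ash: no right child.
      Visit ash.
    Visit poppy.
  Visit rose.
Visit reed.
Full post-order sequence: rye, ivy, pear, aster, kale, yew, fir, lily, ash, poppy, rose, reed.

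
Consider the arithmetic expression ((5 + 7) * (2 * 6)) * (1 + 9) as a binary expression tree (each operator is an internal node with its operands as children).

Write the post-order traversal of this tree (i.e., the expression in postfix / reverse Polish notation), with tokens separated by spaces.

5 7 + 2 6 * * 1 9 + *

Post-order on an expression tree gives postfix notation: for each operator, emit left operand, right operand, then the operator.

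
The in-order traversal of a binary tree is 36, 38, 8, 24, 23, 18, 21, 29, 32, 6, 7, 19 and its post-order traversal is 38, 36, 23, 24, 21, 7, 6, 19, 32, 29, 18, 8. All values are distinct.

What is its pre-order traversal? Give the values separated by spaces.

The last element of post-order is the root; it splits in-order into left and right subtrees.
Root 8: left subtree has 2 nodes {36, 38}, right has 9 {24, 23, 18, 21, 29, 32, 6, 7, 19}.
  Root 36: left subtree has 0 nodes { }, right has 1 {38}.
  Root 18: left subtree has 2 nodes {24, 23}, right has 6 {21, 29, 32, 6, 7, 19}.
    Root 24: left subtree has 0 nodes { }, right has 1 {23}.
    Root 29: left subtree has 1 node {21}, right has 4 {32, 6, 7, 19}.
      Root 32: left subtree has 0 nodes { }, right has 3 {6, 7, 19}.
        Root 19: left subtree has 2 nodes {6, 7}, right has 0 { }.
          Root 6: left subtree has 0 nodes { }, right has 1 {7}.

8 36 38 18 24 23 29 21 32 19 6 7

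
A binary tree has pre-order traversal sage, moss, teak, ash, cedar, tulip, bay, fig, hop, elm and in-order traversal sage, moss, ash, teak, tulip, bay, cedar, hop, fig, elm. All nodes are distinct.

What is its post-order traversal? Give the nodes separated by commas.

ash, bay, tulip, hop, elm, fig, cedar, teak, moss, sage

The first element of pre-order is the root; it splits in-order into left and right subtrees.
Root sage: left subtree has 0 nodes { }, right has 9 {moss, ash, teak, tulip, bay, cedar, hop, fig, elm}.
  Root moss: left subtree has 0 nodes { }, right has 8 {ash, teak, tulip, bay, cedar, hop, fig, elm}.
    Root teak: left subtree has 1 node {ash}, right has 6 {tulip, bay, cedar, hop, fig, elm}.
      Root cedar: left subtree has 2 nodes {tulip, bay}, right has 3 {hop, fig, elm}.
        Root tulip: left subtree has 0 nodes { }, right has 1 {bay}.
        Root fig: left subtree has 1 node {hop}, right has 1 {elm}.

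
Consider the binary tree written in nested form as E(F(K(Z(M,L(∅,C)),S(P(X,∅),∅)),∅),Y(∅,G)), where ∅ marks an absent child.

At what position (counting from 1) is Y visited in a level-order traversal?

3

Level-order visits nodes level by level from the root, left to right within each level.
Level 0: E
Level 1: F, Y
Level 2: K, G
Level 3: Z, S
Level 4: M, L, P
Level 5: C, X
Full level-order sequence: E, F, Y, K, G, Z, S, M, L, P, C, X.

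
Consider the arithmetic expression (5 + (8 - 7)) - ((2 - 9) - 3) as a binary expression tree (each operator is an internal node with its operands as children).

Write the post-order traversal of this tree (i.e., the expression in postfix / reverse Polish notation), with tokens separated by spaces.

Post-order on an expression tree gives postfix notation: for each operator, emit left operand, right operand, then the operator.

5 8 7 - + 2 9 - 3 - -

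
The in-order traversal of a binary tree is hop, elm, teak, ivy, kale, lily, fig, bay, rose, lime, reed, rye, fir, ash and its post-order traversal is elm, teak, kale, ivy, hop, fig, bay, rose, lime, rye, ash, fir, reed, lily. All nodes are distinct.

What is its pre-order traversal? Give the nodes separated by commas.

lily, hop, ivy, teak, elm, kale, reed, lime, rose, bay, fig, fir, rye, ash

The last element of post-order is the root; it splits in-order into left and right subtrees.
Root lily: left subtree has 5 nodes {hop, elm, teak, ivy, kale}, right has 8 {fig, bay, rose, lime, reed, rye, fir, ash}.
  Root hop: left subtree has 0 nodes { }, right has 4 {elm, teak, ivy, kale}.
    Root ivy: left subtree has 2 nodes {elm, teak}, right has 1 {kale}.
      Root teak: left subtree has 1 node {elm}, right has 0 { }.
  Root reed: left subtree has 4 nodes {fig, bay, rose, lime}, right has 3 {rye, fir, ash}.
    Root lime: left subtree has 3 nodes {fig, bay, rose}, right has 0 { }.
      Root rose: left subtree has 2 nodes {fig, bay}, right has 0 { }.
        Root bay: left subtree has 1 node {fig}, right has 0 { }.
    Root fir: left subtree has 1 node {rye}, right has 1 {ash}.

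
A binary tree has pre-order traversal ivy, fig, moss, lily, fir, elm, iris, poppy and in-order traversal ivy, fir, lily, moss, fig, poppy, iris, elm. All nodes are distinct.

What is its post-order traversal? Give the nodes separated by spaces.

The first element of pre-order is the root; it splits in-order into left and right subtrees.
Root ivy: left subtree has 0 nodes { }, right has 7 {fir, lily, moss, fig, poppy, iris, elm}.
  Root fig: left subtree has 3 nodes {fir, lily, moss}, right has 3 {poppy, iris, elm}.
    Root moss: left subtree has 2 nodes {fir, lily}, right has 0 { }.
      Root lily: left subtree has 1 node {fir}, right has 0 { }.
    Root elm: left subtree has 2 nodes {poppy, iris}, right has 0 { }.
      Root iris: left subtree has 1 node {poppy}, right has 0 { }.

fir lily moss poppy iris elm fig ivy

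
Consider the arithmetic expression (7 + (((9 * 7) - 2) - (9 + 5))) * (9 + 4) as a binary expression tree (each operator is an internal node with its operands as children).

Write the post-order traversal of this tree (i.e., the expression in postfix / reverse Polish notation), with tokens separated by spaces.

7 9 7 * 2 - 9 5 + - + 9 4 + *

Post-order on an expression tree gives postfix notation: for each operator, emit left operand, right operand, then the operator.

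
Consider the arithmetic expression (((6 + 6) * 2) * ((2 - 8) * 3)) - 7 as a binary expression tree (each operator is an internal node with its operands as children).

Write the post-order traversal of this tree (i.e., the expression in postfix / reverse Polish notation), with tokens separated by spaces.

Post-order on an expression tree gives postfix notation: for each operator, emit left operand, right operand, then the operator.

6 6 + 2 * 2 8 - 3 * * 7 -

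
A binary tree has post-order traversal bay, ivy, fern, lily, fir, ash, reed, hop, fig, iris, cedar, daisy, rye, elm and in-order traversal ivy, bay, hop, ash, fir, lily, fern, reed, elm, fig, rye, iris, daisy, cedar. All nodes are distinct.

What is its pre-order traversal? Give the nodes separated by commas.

elm, hop, ivy, bay, reed, ash, fir, lily, fern, rye, fig, daisy, iris, cedar

The last element of post-order is the root; it splits in-order into left and right subtrees.
Root elm: left subtree has 8 nodes {ivy, bay, hop, ash, fir, lily, fern, reed}, right has 5 {fig, rye, iris, daisy, cedar}.
  Root hop: left subtree has 2 nodes {ivy, bay}, right has 5 {ash, fir, lily, fern, reed}.
    Root ivy: left subtree has 0 nodes { }, right has 1 {bay}.
    Root reed: left subtree has 4 nodes {ash, fir, lily, fern}, right has 0 { }.
      Root ash: left subtree has 0 nodes { }, right has 3 {fir, lily, fern}.
        Root fir: left subtree has 0 nodes { }, right has 2 {lily, fern}.
          Root lily: left subtree has 0 nodes { }, right has 1 {fern}.
  Root rye: left subtree has 1 node {fig}, right has 3 {iris, daisy, cedar}.
    Root daisy: left subtree has 1 node {iris}, right has 1 {cedar}.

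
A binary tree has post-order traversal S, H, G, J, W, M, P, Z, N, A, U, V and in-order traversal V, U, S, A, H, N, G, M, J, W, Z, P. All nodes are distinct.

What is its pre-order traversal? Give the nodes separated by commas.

V, U, A, S, N, H, Z, M, G, W, J, P

The last element of post-order is the root; it splits in-order into left and right subtrees.
Root V: left subtree has 0 nodes { }, right has 11 {U, S, A, H, N, G, M, J, W, Z, P}.
  Root U: left subtree has 0 nodes { }, right has 10 {S, A, H, N, G, M, J, W, Z, P}.
    Root A: left subtree has 1 node {S}, right has 8 {H, N, G, M, J, W, Z, P}.
      Root N: left subtree has 1 node {H}, right has 6 {G, M, J, W, Z, P}.
        Root Z: left subtree has 4 nodes {G, M, J, W}, right has 1 {P}.
          Root M: left subtree has 1 node {G}, right has 2 {J, W}.
            Root W: left subtree has 1 node {J}, right has 0 { }.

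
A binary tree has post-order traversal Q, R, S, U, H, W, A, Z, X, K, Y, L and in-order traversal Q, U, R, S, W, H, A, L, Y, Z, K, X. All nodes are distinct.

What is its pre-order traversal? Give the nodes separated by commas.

L, A, W, U, Q, S, R, H, Y, K, Z, X

The last element of post-order is the root; it splits in-order into left and right subtrees.
Root L: left subtree has 7 nodes {Q, U, R, S, W, H, A}, right has 4 {Y, Z, K, X}.
  Root A: left subtree has 6 nodes {Q, U, R, S, W, H}, right has 0 { }.
    Root W: left subtree has 4 nodes {Q, U, R, S}, right has 1 {H}.
      Root U: left subtree has 1 node {Q}, right has 2 {R, S}.
        Root S: left subtree has 1 node {R}, right has 0 { }.
  Root Y: left subtree has 0 nodes { }, right has 3 {Z, K, X}.
    Root K: left subtree has 1 node {Z}, right has 1 {X}.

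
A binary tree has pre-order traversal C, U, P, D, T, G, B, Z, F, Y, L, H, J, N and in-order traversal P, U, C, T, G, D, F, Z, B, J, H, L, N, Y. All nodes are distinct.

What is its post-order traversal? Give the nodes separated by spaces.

The first element of pre-order is the root; it splits in-order into left and right subtrees.
Root C: left subtree has 2 nodes {P, U}, right has 11 {T, G, D, F, Z, B, J, H, L, N, Y}.
  Root U: left subtree has 1 node {P}, right has 0 { }.
  Root D: left subtree has 2 nodes {T, G}, right has 8 {F, Z, B, J, H, L, N, Y}.
    Root T: left subtree has 0 nodes { }, right has 1 {G}.
    Root B: left subtree has 2 nodes {F, Z}, right has 5 {J, H, L, N, Y}.
      Root Z: left subtree has 1 node {F}, right has 0 { }.
      Root Y: left subtree has 4 nodes {J, H, L, N}, right has 0 { }.
        Root L: left subtree has 2 nodes {J, H}, right has 1 {N}.
          Root H: left subtree has 1 node {J}, right has 0 { }.

P U G T F Z J H N L Y B D C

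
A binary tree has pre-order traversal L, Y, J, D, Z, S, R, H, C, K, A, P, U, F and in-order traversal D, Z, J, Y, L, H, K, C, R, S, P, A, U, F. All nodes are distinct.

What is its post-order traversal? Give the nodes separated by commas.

The first element of pre-order is the root; it splits in-order into left and right subtrees.
Root L: left subtree has 4 nodes {D, Z, J, Y}, right has 9 {H, K, C, R, S, P, A, U, F}.
  Root Y: left subtree has 3 nodes {D, Z, J}, right has 0 { }.
    Root J: left subtree has 2 nodes {D, Z}, right has 0 { }.
      Root D: left subtree has 0 nodes { }, right has 1 {Z}.
  Root S: left subtree has 4 nodes {H, K, C, R}, right has 4 {P, A, U, F}.
    Root R: left subtree has 3 nodes {H, K, C}, right has 0 { }.
      Root H: left subtree has 0 nodes { }, right has 2 {K, C}.
        Root C: left subtree has 1 node {K}, right has 0 { }.
    Root A: left subtree has 1 node {P}, right has 2 {U, F}.
      Root U: left subtree has 0 nodes { }, right has 1 {F}.

Z, D, J, Y, K, C, H, R, P, F, U, A, S, L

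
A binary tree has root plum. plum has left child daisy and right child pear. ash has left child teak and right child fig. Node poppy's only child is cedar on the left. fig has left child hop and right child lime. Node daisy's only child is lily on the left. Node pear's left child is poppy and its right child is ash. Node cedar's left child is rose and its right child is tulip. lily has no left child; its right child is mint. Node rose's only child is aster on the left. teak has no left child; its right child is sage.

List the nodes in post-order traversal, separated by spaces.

Post-order visits the left subtree, then the right subtree, then the node.
At plum: go left to daisy.
  At daisy: go left to lily.
    At lily: no left child.
    At lily: go right to mint.
      mint is a leaf — visit mint.
    Visit lily.
  At daisy: no right child.
  Visit daisy.
At plum: go right to pear.
  At pear: go left to poppy.
    At poppy: go left to cedar.
      At cedar: go left to rose.
        At rose: go left to aster.
          aster is a leaf — visit aster.
        At rose: no right child.
        Visit rose.
      At cedar: go right to tulip.
        tulip is a leaf — visit tulip.
      Visit cedar.
    At poppy: no right child.
    Visit poppy.
  At pear: go right to ash.
    At ash: go left to teak.
      At teak: no left child.
      At teak: go right to sage.
        sage is a leaf — visit sage.
      Visit teak.
    At ash: go right to fig.
      At fig: go left to hop.
        hop is a leaf — visit hop.
      At fig: go right to lime.
        lime is a leaf — visit lime.
      Visit fig.
    Visit ash.
  Visit pear.
Visit plum.

mint lily daisy aster rose tulip cedar poppy sage teak hop lime fig ash pear plum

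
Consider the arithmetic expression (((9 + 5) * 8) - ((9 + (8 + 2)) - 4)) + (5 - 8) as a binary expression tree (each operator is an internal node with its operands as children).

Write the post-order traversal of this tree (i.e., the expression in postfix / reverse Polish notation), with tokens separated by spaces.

9 5 + 8 * 9 8 2 + + 4 - - 5 8 - +

Post-order on an expression tree gives postfix notation: for each operator, emit left operand, right operand, then the operator.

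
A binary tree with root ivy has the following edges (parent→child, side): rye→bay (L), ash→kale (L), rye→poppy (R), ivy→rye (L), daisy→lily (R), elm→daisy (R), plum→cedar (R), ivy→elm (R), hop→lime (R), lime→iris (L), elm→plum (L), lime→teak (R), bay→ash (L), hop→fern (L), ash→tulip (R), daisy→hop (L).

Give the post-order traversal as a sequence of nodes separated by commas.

Post-order visits the left subtree, then the right subtree, then the node.
At ivy: go left to rye.
  At rye: go left to bay.
    At bay: go left to ash.
      At ash: go left to kale.
        kale is a leaf — visit kale.
      At ash: go right to tulip.
        tulip is a leaf — visit tulip.
      Visit ash.
    At bay: no right child.
    Visit bay.
  At rye: go right to poppy.
    poppy is a leaf — visit poppy.
  Visit rye.
At ivy: go right to elm.
  At elm: go left to plum.
    At plum: no left child.
    At plum: go right to cedar.
      cedar is a leaf — visit cedar.
    Visit plum.
  At elm: go right to daisy.
    At daisy: go left to hop.
      At hop: go left to fern.
        fern is a leaf — visit fern.
      At hop: go right to lime.
        At lime: go left to iris.
          iris is a leaf — visit iris.
        At lime: go right to teak.
          teak is a leaf — visit teak.
        Visit lime.
      Visit hop.
    At daisy: go right to lily.
      lily is a leaf — visit lily.
    Visit daisy.
  Visit elm.
Visit ivy.

kale, tulip, ash, bay, poppy, rye, cedar, plum, fern, iris, teak, lime, hop, lily, daisy, elm, ivy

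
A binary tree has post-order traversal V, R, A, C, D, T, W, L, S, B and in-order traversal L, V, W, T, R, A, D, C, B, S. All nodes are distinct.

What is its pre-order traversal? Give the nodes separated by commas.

The last element of post-order is the root; it splits in-order into left and right subtrees.
Root B: left subtree has 8 nodes {L, V, W, T, R, A, D, C}, right has 1 {S}.
  Root L: left subtree has 0 nodes { }, right has 7 {V, W, T, R, A, D, C}.
    Root W: left subtree has 1 node {V}, right has 5 {T, R, A, D, C}.
      Root T: left subtree has 0 nodes { }, right has 4 {R, A, D, C}.
        Root D: left subtree has 2 nodes {R, A}, right has 1 {C}.
          Root A: left subtree has 1 node {R}, right has 0 { }.

B, L, W, V, T, D, A, R, C, S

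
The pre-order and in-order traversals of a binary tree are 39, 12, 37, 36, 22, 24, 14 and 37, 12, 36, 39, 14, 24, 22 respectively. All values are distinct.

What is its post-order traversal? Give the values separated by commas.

The first element of pre-order is the root; it splits in-order into left and right subtrees.
Root 39: left subtree has 3 nodes {37, 12, 36}, right has 3 {14, 24, 22}.
  Root 12: left subtree has 1 node {37}, right has 1 {36}.
  Root 22: left subtree has 2 nodes {14, 24}, right has 0 { }.
    Root 24: left subtree has 1 node {14}, right has 0 { }.

37, 36, 12, 14, 24, 22, 39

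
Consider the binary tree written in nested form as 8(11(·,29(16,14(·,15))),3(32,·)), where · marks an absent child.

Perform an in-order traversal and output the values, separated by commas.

In-order visits the left subtree, then the node, then the right subtree.
At 8: go left to 11.
  At 11: no left child.
  Visit 11.
  At 11: go right to 29.
    At 29: go left to 16.
      16 is a leaf — visit 16.
    Visit 29.
    At 29: go right to 14.
      At 14: no left child.
      Visit 14.
      At 14: go right to 15.
        15 is a leaf — visit 15.
Visit 8.
At 8: go right to 3.
  At 3: go left to 32.
    32 is a leaf — visit 32.
  Visit 3.
  At 3: no right child.

11, 16, 29, 14, 15, 8, 32, 3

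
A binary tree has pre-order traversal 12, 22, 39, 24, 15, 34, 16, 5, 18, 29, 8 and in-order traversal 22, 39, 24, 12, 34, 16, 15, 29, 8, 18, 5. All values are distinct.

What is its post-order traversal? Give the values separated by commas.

24, 39, 22, 16, 34, 8, 29, 18, 5, 15, 12

The first element of pre-order is the root; it splits in-order into left and right subtrees.
Root 12: left subtree has 3 nodes {22, 39, 24}, right has 7 {34, 16, 15, 29, 8, 18, 5}.
  Root 22: left subtree has 0 nodes { }, right has 2 {39, 24}.
    Root 39: left subtree has 0 nodes { }, right has 1 {24}.
  Root 15: left subtree has 2 nodes {34, 16}, right has 4 {29, 8, 18, 5}.
    Root 34: left subtree has 0 nodes { }, right has 1 {16}.
    Root 5: left subtree has 3 nodes {29, 8, 18}, right has 0 { }.
      Root 18: left subtree has 2 nodes {29, 8}, right has 0 { }.
        Root 29: left subtree has 0 nodes { }, right has 1 {8}.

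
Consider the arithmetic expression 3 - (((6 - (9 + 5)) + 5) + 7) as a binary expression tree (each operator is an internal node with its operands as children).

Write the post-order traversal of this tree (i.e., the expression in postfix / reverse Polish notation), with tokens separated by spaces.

3 6 9 5 + - 5 + 7 + -

Post-order on an expression tree gives postfix notation: for each operator, emit left operand, right operand, then the operator.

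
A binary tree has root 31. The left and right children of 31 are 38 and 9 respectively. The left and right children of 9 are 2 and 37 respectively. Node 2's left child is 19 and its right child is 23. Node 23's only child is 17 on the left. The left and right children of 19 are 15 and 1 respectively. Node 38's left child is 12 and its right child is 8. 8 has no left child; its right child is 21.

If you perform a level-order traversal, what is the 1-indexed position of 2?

Level-order visits nodes level by level from the root, left to right within each level.
Level 0: 31
Level 1: 38, 9
Level 2: 12, 8, 2, 37
Level 3: 21, 19, 23
Level 4: 15, 1, 17
Full level-order sequence: 31, 38, 9, 12, 8, 2, 37, 21, 19, 23, 15, 1, 17.

6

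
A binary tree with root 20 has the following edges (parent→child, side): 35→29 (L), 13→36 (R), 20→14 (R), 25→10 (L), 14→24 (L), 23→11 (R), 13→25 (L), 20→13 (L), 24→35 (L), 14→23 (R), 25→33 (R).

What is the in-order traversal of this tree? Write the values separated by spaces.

In-order visits the left subtree, then the node, then the right subtree.
At 20: go left to 13.
  At 13: go left to 25.
    At 25: go left to 10.
      10 is a leaf — visit 10.
    Visit 25.
    At 25: go right to 33.
      33 is a leaf — visit 33.
  Visit 13.
  At 13: go right to 36.
    36 is a leaf — visit 36.
Visit 20.
At 20: go right to 14.
  At 14: go left to 24.
    At 24: go left to 35.
      At 35: go left to 29.
        29 is a leaf — visit 29.
      Visit 35.
      At 35: no right child.
    Visit 24.
    At 24: no right child.
  Visit 14.
  At 14: go right to 23.
    At 23: no left child.
    Visit 23.
    At 23: go right to 11.
      11 is a leaf — visit 11.

10 25 33 13 36 20 29 35 24 14 23 11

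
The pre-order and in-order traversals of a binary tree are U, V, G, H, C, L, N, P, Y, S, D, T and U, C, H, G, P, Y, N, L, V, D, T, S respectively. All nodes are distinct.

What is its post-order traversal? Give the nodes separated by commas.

C, H, Y, P, N, L, G, T, D, S, V, U

The first element of pre-order is the root; it splits in-order into left and right subtrees.
Root U: left subtree has 0 nodes { }, right has 11 {C, H, G, P, Y, N, L, V, D, T, S}.
  Root V: left subtree has 7 nodes {C, H, G, P, Y, N, L}, right has 3 {D, T, S}.
    Root G: left subtree has 2 nodes {C, H}, right has 4 {P, Y, N, L}.
      Root H: left subtree has 1 node {C}, right has 0 { }.
      Root L: left subtree has 3 nodes {P, Y, N}, right has 0 { }.
        Root N: left subtree has 2 nodes {P, Y}, right has 0 { }.
          Root P: left subtree has 0 nodes { }, right has 1 {Y}.
    Root S: left subtree has 2 nodes {D, T}, right has 0 { }.
      Root D: left subtree has 0 nodes { }, right has 1 {T}.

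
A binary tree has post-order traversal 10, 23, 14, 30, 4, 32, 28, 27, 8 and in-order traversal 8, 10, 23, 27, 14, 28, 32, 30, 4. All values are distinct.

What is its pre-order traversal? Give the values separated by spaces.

8 27 23 10 28 14 32 4 30

The last element of post-order is the root; it splits in-order into left and right subtrees.
Root 8: left subtree has 0 nodes { }, right has 8 {10, 23, 27, 14, 28, 32, 30, 4}.
  Root 27: left subtree has 2 nodes {10, 23}, right has 5 {14, 28, 32, 30, 4}.
    Root 23: left subtree has 1 node {10}, right has 0 { }.
    Root 28: left subtree has 1 node {14}, right has 3 {32, 30, 4}.
      Root 32: left subtree has 0 nodes { }, right has 2 {30, 4}.
        Root 4: left subtree has 1 node {30}, right has 0 { }.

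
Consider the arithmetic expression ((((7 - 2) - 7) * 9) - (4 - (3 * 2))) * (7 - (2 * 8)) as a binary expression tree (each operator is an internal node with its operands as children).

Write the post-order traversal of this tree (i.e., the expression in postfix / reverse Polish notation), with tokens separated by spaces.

Post-order on an expression tree gives postfix notation: for each operator, emit left operand, right operand, then the operator.

7 2 - 7 - 9 * 4 3 2 * - - 7 2 8 * - *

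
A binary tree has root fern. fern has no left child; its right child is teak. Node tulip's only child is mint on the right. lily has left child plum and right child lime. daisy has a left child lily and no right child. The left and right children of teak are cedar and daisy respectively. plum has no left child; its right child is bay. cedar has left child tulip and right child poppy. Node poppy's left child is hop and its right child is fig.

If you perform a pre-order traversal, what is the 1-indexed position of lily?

Pre-order visits the node, then its left subtree, then its right subtree.
Visit fern.
At fern: no left child.
At fern: go right to teak.
  Visit teak.
  At teak: go left to cedar.
    Visit cedar.
    At cedar: go left to tulip.
      Visit tulip.
      At tulip: no left child.
      At tulip: go right to mint.
        mint is a leaf — visit mint.
    At cedar: go right to poppy.
      Visit poppy.
      At poppy: go left to hop.
        hop is a leaf — visit hop.
      At poppy: go right to fig.
        fig is a leaf — visit fig.
  At teak: go right to daisy.
    Visit daisy.
    At daisy: go left to lily.
      Visit lily.
      At lily: go left to plum.
        Visit plum.
        At plum: no left child.
        At plum: go right to bay.
          bay is a leaf — visit bay.
      At lily: go right to lime.
        lime is a leaf — visit lime.
    At daisy: no right child.
Full pre-order sequence: fern, teak, cedar, tulip, mint, poppy, hop, fig, daisy, lily, plum, bay, lime.

10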